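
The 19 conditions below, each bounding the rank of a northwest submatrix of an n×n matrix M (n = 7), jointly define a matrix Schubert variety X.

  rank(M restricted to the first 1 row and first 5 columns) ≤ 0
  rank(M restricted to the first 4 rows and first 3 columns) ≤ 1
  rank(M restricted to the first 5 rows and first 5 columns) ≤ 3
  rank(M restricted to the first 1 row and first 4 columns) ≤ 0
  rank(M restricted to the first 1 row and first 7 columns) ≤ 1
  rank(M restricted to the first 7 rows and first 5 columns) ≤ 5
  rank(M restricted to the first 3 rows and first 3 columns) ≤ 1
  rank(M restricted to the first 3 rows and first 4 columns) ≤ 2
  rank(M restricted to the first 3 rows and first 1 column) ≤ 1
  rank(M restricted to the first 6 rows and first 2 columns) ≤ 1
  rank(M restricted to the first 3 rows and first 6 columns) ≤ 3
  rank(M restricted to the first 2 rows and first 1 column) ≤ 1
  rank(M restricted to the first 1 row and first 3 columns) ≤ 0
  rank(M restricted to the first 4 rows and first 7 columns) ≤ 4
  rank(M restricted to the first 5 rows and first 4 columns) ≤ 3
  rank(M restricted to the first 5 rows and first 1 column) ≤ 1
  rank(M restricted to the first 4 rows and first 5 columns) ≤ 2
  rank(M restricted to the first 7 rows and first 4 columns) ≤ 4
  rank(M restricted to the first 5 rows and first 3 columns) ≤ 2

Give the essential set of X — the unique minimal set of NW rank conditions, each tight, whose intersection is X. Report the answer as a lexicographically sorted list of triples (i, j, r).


Reconstructing r_w from the 19 given conditions:

  R[1]: 0 | 0 | 0 | 0 | 0 | 1 | 1
  R[2]: 1 | 1 | 1 | 1 | 1 | 2 | 2
  R[3]: 1 | 1 | 1 | 2 | 2 | 3 | 3
  R[4]: 1 | 1 | 1 | 2 | 2 | 3 | 4
  R[5]: 1 | 1 | 2 | 3 | 3 | 4 | 5
  R[6]: 1 | 1 | 2 | 3 | 4 | 5 | 6
  R[7]: 1 | 2 | 3 | 4 | 5 | 6 | 7

giving w = (6, 1, 4, 7, 3, 5, 2) via Δ²R.

Fulton essential set (4 of the 12 Rothe cells):

[(1, 5, 0), (4, 3, 1), (4, 5, 2), (6, 2, 1)]


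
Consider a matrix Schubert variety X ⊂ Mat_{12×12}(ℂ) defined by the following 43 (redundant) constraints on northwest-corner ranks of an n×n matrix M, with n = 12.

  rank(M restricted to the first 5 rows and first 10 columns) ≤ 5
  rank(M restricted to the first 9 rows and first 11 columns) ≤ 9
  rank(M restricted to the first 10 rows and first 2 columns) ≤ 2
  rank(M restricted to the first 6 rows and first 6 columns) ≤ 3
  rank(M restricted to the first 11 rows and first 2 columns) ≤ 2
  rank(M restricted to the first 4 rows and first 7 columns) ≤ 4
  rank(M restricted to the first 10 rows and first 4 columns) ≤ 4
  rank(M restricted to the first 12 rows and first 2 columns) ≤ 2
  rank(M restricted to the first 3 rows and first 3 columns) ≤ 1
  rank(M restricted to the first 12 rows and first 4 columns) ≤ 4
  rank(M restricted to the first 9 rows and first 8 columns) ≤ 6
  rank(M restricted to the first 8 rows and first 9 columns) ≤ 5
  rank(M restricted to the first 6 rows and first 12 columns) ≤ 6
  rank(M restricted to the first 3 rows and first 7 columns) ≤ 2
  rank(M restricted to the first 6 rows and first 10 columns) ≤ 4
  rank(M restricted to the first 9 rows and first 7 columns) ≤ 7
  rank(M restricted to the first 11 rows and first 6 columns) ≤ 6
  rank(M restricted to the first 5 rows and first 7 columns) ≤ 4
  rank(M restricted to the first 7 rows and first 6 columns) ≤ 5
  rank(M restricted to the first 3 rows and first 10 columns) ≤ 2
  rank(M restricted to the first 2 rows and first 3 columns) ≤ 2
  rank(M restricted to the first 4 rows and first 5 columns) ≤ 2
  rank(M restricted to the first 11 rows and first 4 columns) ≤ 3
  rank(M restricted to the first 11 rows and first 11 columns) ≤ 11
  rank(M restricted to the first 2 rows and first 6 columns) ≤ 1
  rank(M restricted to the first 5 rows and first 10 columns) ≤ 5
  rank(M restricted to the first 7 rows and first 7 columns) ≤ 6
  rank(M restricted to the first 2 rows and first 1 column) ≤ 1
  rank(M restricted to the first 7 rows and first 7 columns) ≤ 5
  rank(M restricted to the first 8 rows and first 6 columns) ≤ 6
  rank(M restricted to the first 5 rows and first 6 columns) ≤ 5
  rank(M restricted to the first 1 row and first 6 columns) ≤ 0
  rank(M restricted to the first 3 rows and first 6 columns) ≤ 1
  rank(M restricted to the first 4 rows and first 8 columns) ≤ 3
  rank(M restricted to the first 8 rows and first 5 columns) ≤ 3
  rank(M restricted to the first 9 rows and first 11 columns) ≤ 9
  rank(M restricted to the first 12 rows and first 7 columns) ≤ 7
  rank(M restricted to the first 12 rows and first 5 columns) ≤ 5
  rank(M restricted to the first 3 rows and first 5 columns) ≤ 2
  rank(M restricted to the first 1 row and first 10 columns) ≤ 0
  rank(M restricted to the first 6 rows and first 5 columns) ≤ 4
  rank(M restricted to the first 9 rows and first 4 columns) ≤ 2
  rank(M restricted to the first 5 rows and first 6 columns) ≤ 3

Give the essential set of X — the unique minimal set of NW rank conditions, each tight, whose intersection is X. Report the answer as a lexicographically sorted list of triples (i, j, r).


Recovering R(i,j) via the rank-extension bound from the 43 conditions:

  i=1: 0, 0, 0, 0, 0, 0, 0, 0, 0, 0, 1, 1
  i=2: 1, 1, 1, 1, 1, 1, 1, 1, 1, 1, 2, 2
  i=3: 1, 1, 1, 1, 1, 1, 2, 2, 2, 2, 3, 3
  i=4: 1, 2, 2, 2, 2, 2, 3, 3, 3, 3, 4, 4
  i=5: 1, 2, 2, 2, 3, 3, 4, 4, 4, 4, 5, 5
  i=6: 1, 2, 2, 2, 3, 3, 4, 4, 4, 4, 5, 6
  i=7: 1, 2, 2, 2, 3, 4, 5, 5, 5, 5, 6, 7
  i=8: 1, 2, 2, 2, 3, 4, 5, 5, 5, 6, 7, 8
  i=9: 1, 2, 2, 2, 3, 4, 5, 6, 6, 7, 8, 9
  i=10: 1, 2, 3, 3, 4, 5, 6, 7, 7, 8, 9, 10
  i=11: 1, 2, 3, 3, 4, 5, 6, 7, 8, 9, 10, 11
  i=12: 1, 2, 3, 4, 5, 6, 7, 8, 9, 10, 11, 12

the unique w with this rank table is (11, 1, 7, 2, 5, 12, 6, 10, 8, 3, 9, 4).

|D(w)|=32, |Ess(w)|=7:

[(1, 10, 0), (3, 6, 1), (6, 6, 3), (6, 10, 4), (8, 9, 5), (9, 4, 2), (11, 4, 3)]


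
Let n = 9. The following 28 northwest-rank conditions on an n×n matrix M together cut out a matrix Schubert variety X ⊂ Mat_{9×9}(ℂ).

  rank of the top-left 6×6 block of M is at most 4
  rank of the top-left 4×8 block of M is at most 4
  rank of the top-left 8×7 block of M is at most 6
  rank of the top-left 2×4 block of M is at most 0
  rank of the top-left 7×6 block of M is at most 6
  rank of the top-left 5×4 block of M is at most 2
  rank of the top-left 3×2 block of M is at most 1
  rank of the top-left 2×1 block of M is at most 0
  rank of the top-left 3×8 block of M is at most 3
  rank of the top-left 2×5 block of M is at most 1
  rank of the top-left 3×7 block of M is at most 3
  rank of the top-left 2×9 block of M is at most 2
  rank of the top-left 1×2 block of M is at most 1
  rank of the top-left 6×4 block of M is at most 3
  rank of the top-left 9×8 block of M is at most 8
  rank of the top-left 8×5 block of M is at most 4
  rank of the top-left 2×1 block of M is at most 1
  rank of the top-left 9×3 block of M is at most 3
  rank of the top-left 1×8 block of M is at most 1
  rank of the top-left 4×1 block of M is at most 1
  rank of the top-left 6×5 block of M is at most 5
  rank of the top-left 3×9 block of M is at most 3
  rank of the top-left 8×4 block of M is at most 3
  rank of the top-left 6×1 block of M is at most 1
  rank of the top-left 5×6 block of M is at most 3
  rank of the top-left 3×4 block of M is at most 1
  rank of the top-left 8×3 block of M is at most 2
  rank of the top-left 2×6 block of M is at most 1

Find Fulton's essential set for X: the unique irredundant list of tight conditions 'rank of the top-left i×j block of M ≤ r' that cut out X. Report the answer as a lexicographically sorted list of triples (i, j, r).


Rank table r_w(9×9) implied by the 28 constraints:

  row 1: 0 0 0 0 1 1 1 1 1
  row 2: 0 0 0 0 1 1 2 2 2
  row 3: 1 1 1 1 2 2 3 3 3
  row 4: 1 2 2 2 3 3 4 4 4
  row 5: 1 2 2 2 3 3 4 5 5
  row 6: 1 2 2 3 4 4 5 6 6
  row 7: 1 2 2 3 4 5 6 7 7
  row 8: 1 2 2 3 4 5 6 7 8
  row 9: 1 2 3 4 5 6 7 8 9

the unique w with this rank table is (5, 7, 1, 2, 8, 4, 6, 9, 3).

D(w) has 15 cells with 5 SE-corners; essential set:

[(2, 4, 0), (2, 6, 1), (5, 4, 2), (5, 6, 3), (8, 3, 2)]


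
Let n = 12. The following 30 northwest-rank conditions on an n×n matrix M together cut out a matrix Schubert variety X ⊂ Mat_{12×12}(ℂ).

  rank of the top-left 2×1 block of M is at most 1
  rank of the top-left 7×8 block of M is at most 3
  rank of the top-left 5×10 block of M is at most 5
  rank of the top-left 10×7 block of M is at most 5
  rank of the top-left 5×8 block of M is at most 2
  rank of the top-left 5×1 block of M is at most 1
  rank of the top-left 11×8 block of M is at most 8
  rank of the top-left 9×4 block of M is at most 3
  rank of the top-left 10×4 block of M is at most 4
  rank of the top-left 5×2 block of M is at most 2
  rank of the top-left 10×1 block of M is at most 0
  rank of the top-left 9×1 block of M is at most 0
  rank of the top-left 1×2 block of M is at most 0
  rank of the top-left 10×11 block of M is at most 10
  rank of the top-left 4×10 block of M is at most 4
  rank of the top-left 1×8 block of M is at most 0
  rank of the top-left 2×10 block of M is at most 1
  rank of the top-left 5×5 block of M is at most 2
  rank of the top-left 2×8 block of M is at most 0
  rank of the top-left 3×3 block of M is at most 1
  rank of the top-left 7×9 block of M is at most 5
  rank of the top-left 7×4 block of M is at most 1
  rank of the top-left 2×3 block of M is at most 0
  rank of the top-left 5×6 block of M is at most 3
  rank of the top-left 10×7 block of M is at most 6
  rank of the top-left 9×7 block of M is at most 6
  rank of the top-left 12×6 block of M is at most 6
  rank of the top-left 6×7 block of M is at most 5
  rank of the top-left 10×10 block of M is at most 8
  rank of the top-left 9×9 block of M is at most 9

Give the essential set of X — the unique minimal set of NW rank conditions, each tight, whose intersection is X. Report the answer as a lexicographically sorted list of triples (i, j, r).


Computing R[i][j] = min implied NW-rank bound (n=12, 30 conditions):

  i=1: 0 | 0 | 0 | 0 | 0 | 0 | 0 | 0 | 1 | 1 | 1 | 1
  i=2: 0 | 0 | 0 | 0 | 0 | 0 | 0 | 0 | 1 | 1 | 2 | 2
  i=3: 0 | 1 | 1 | 1 | 1 | 1 | 1 | 1 | 2 | 2 | 3 | 3
  i=4: 0 | 1 | 1 | 1 | 2 | 2 | 2 | 2 | 3 | 3 | 4 | 4
  i=5: 0 | 1 | 1 | 1 | 2 | 2 | 2 | 2 | 3 | 4 | 5 | 5
  i=6: 0 | 1 | 1 | 1 | 2 | 3 | 3 | 3 | 4 | 5 | 6 | 6
  i=7: 0 | 1 | 1 | 1 | 2 | 3 | 3 | 3 | 4 | 5 | 6 | 7
  i=8: 0 | 1 | 2 | 2 | 3 | 4 | 4 | 4 | 5 | 6 | 7 | 8
  i=9: 0 | 1 | 2 | 3 | 4 | 5 | 5 | 5 | 6 | 7 | 8 | 9
  i=10: 0 | 1 | 2 | 3 | 4 | 5 | 5 | 6 | 7 | 8 | 9 | 10
  i=11: 1 | 2 | 3 | 4 | 5 | 6 | 6 | 7 | 8 | 9 | 10 | 11
  i=12: 1 | 2 | 3 | 4 | 5 | 6 | 7 | 8 | 9 | 10 | 11 | 12

so w = (9, 11, 2, 5, 10, 6, 12, 3, 4, 8, 1, 7).

7 SE-corners of the 39-cell Rothe diagram give Ess(w):

[(2, 8, 0), (2, 10, 1), (5, 8, 2), (7, 4, 1), (7, 8, 3), (10, 1, 0), (10, 7, 5)]


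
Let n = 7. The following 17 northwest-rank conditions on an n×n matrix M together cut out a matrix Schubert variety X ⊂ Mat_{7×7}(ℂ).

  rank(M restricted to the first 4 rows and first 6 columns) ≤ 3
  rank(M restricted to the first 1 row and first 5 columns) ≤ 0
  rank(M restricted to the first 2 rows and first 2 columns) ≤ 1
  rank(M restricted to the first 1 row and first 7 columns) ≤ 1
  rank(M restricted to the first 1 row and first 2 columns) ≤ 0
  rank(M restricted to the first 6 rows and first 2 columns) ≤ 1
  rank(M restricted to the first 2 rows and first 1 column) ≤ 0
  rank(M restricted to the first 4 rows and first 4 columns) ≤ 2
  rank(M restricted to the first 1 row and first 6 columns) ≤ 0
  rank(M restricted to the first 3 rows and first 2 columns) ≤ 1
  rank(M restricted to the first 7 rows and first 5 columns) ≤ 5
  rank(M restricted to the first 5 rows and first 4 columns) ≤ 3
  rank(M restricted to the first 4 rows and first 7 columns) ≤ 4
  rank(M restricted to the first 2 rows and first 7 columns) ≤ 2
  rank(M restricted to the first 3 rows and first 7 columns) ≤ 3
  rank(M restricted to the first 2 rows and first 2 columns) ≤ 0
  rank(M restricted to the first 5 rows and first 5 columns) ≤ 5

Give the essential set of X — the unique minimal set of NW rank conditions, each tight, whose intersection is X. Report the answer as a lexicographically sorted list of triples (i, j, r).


Rank table r_w(7×7) implied by the 17 constraints:

  0  0  0  0  0  0  1
  0  0  1  1  1  1  2
  1  1  2  2  2  2  3
  1  1  2  2  3  3  4
  1  1  2  3  4  4  5
  1  1  2  3  4  5  6
  1  2  3  4  5  6  7

reading off 1-entries of Δ²R: w = (7, 3, 1, 5, 4, 6, 2).

Fulton essential set (4 of the 12 Rothe cells):

[(1, 6, 0), (2, 2, 0), (4, 4, 2), (6, 2, 1)]


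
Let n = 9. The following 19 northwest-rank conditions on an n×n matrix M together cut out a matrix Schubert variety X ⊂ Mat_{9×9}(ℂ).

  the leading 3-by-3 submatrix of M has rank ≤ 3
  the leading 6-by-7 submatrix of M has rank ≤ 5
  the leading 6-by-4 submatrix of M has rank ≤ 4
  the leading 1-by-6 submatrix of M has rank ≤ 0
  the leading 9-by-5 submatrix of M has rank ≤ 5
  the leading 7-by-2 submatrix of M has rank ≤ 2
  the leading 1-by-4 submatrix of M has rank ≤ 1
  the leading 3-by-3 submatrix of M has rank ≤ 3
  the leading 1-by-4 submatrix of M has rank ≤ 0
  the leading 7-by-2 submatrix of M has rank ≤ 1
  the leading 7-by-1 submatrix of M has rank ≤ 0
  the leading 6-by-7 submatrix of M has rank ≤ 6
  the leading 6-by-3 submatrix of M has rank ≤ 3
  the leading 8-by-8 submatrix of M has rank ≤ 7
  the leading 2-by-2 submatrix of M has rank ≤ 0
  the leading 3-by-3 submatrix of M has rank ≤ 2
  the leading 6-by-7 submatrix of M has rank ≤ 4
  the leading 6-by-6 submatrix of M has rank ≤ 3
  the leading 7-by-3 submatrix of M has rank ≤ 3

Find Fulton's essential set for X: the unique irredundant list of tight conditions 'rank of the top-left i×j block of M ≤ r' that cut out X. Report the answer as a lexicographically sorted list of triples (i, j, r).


Reconstructing r_w from the 19 given conditions:

  row 1: 0 | 0 | 0 | 0 | 0 | 0 | 1 | 1 | 1
  row 2: 0 | 0 | 1 | 1 | 1 | 1 | 2 | 2 | 2
  row 3: 0 | 1 | 2 | 2 | 2 | 2 | 3 | 3 | 3
  row 4: 0 | 1 | 2 | 3 | 3 | 3 | 4 | 4 | 4
  row 5: 0 | 1 | 2 | 3 | 3 | 3 | 4 | 5 | 5
  row 6: 0 | 1 | 2 | 3 | 3 | 3 | 4 | 5 | 6
  row 7: 0 | 1 | 2 | 3 | 4 | 4 | 5 | 6 | 7
  row 8: 1 | 2 | 3 | 4 | 5 | 5 | 6 | 7 | 8
  row 9: 1 | 2 | 3 | 4 | 5 | 6 | 7 | 8 | 9

reading off 1-entries of Δ²R: w = (7, 3, 2, 4, 8, 9, 5, 1, 6).

Fulton essential set (4 of the 17 Rothe cells):

[(1, 6, 0), (2, 2, 0), (6, 6, 3), (7, 1, 0)]


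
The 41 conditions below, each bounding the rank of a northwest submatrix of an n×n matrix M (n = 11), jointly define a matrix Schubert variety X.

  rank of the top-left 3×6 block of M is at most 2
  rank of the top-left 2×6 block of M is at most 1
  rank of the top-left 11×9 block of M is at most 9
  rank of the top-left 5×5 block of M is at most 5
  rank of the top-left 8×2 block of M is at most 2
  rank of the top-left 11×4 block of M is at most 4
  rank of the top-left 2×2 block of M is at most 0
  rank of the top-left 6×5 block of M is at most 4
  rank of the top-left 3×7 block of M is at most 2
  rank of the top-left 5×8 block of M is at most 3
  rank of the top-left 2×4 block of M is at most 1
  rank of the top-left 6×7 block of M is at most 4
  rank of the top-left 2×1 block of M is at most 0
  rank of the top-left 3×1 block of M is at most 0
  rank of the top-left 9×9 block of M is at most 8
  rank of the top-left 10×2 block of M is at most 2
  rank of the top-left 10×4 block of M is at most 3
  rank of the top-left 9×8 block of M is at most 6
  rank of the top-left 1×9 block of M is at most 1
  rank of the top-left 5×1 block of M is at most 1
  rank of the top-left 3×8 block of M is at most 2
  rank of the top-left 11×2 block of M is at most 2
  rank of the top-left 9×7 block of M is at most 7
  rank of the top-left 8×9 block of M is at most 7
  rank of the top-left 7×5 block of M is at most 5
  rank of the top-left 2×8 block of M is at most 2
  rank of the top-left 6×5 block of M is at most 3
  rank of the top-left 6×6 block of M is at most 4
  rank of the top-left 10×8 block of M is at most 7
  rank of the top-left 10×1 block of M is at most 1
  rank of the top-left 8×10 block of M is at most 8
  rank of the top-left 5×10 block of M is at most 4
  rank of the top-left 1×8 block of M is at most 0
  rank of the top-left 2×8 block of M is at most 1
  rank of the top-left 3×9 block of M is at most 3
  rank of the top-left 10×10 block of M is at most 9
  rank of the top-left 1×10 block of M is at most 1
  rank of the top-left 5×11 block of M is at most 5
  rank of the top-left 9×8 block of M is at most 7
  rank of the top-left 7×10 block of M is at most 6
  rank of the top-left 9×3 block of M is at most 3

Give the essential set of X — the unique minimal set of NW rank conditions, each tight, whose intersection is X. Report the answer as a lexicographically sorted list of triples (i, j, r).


Computing R[i][j] = min implied NW-rank bound (n=11, 41 conditions):

  0, 0, 0, 0, 0, 0, 0, 0, 1, 1, 1
  0, 0, 1, 1, 1, 1, 1, 1, 2, 2, 2
  0, 1, 2, 2, 2, 2, 2, 2, 3, 3, 3
  1, 2, 3, 3, 3, 3, 3, 3, 4, 4, 4
  1, 2, 3, 3, 3, 3, 3, 3, 4, 4, 5
  1, 2, 3, 3, 3, 4, 4, 4, 5, 5, 6
  1, 2, 3, 3, 4, 5, 5, 5, 6, 6, 7
  1, 2, 3, 3, 4, 5, 6, 6, 7, 7, 8
  1, 2, 3, 3, 4, 5, 6, 6, 7, 8, 9
  1, 2, 3, 3, 4, 5, 6, 7, 8, 9, 10
  1, 2, 3, 4, 5, 6, 7, 8, 9, 10, 11

so w = (9, 3, 2, 1, 11, 6, 5, 7, 10, 8, 4).

|D(w)|=24, |Ess(w)|=8:

[(1, 8, 0), (2, 2, 0), (3, 1, 0), (5, 8, 3), (5, 10, 4), (6, 5, 3), (9, 8, 6), (10, 4, 3)]


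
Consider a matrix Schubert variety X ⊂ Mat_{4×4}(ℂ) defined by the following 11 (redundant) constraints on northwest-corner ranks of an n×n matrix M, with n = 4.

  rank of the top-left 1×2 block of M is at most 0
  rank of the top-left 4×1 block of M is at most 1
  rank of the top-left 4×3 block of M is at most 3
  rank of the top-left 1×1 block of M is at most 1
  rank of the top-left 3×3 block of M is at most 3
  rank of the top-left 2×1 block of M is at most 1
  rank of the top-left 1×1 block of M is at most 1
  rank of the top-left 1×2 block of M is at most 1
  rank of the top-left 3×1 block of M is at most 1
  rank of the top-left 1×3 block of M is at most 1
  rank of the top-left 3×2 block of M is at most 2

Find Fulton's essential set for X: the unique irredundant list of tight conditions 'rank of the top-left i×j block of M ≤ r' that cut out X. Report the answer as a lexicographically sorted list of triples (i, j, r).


Computing R[i][j] = min implied NW-rank bound (n=4, 11 conditions):

  0 | 0 | 1 | 1
  1 | 1 | 2 | 2
  1 | 2 | 3 | 3
  1 | 2 | 3 | 4

reading off 1-entries of Δ²R: w = (3, 1, 2, 4).

1 SE-corner of the 2-cell Rothe diagram gives Ess(w):

[(1, 2, 0)]


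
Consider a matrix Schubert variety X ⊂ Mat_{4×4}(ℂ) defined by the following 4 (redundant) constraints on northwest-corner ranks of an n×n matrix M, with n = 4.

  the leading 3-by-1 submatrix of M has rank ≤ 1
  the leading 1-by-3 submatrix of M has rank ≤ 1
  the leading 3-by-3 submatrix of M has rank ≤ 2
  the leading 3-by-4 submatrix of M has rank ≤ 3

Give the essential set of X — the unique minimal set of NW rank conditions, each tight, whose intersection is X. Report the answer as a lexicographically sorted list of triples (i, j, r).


Propagating the 4 rank bounds to every northwest block:

  i=1: 1 | 1 | 1 | 1
  i=2: 1 | 2 | 2 | 2
  i=3: 1 | 2 | 2 | 3
  i=4: 1 | 2 | 3 | 4

second differences of R give the permutation w = (1, 2, 4, 3).

Rothe diagram D(w) (1 cell), 1 SE-corner (essential condition):

[(3, 3, 2)]


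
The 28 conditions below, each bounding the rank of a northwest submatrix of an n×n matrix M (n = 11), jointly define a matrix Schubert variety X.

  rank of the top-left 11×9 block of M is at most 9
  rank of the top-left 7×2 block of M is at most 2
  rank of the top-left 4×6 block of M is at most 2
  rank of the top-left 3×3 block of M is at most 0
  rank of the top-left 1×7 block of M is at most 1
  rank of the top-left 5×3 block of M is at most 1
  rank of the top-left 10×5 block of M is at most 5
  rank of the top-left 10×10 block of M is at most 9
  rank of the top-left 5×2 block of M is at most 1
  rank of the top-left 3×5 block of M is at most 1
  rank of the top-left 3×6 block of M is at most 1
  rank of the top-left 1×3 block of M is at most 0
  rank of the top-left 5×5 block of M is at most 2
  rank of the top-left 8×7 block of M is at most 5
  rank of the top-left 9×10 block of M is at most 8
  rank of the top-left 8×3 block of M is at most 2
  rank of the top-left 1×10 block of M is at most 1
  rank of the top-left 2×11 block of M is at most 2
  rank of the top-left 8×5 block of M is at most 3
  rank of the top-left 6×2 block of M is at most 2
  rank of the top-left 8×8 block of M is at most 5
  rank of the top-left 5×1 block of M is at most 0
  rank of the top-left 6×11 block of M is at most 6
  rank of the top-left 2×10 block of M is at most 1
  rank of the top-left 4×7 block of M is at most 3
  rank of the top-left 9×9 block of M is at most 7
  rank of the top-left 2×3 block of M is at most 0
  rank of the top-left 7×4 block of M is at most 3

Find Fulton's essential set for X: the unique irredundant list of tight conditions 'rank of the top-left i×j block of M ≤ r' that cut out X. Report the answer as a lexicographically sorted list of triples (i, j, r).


Propagating the 28 rank bounds to every northwest block:

  row 1: 0  0  0  1  1  1  1  1  1  1  1
  row 2: 0  0  0  1  1  1  1  1  1  1  2
  row 3: 0  0  0  1  1  1  2  2  2  2  3
  row 4: 0  1  1  2  2  2  3  3  3  3  4
  row 5: 0  1  1  2  2  3  4  4  4  4  5
  row 6: 1  2  2  3  3  4  5  5  5  5  6
  row 7: 1  2  2  3  3  4  5  5  6  6  7
  row 8: 1  2  2  3  3  4  5  5  6  7  8
  row 9: 1  2  3  4  4  5  6  6  7  8  9
  row 10: 1  2  3  4  5  6  7  7  8  9  10
  row 11: 1  2  3  4  5  6  7  8  9  10  11

so w = (4, 11, 7, 2, 6, 1, 9, 10, 3, 5, 8).

ℓ(w)=27; the 9 essential cells (i,j,r):

[(2, 10, 1), (3, 3, 0), (3, 6, 1), (5, 1, 0), (5, 3, 1), (5, 5, 2), (8, 3, 2), (8, 5, 3), (8, 8, 5)]


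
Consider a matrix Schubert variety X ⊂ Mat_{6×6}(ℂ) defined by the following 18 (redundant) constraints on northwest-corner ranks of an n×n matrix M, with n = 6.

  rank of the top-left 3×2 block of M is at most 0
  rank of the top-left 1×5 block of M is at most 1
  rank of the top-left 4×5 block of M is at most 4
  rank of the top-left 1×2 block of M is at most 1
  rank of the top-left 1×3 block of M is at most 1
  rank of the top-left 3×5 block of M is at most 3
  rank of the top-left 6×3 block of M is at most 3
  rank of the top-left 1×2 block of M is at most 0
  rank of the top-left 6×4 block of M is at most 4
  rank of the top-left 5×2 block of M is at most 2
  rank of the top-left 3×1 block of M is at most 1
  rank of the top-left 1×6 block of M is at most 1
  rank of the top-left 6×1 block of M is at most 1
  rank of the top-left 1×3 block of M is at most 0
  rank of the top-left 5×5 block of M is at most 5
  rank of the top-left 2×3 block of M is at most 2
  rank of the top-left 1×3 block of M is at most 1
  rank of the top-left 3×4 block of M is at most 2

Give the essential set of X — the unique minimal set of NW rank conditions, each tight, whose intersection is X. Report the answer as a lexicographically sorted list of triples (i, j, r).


Computing R[i][j] = min implied NW-rank bound (n=6, 18 conditions):

  row 1: 0 0 0 1 1 1
  row 2: 0 0 1 2 2 2
  row 3: 0 0 1 2 3 3
  row 4: 1 1 2 3 4 4
  row 5: 1 2 3 4 5 5
  row 6: 1 2 3 4 5 6

second differences of R give the permutation w = (4, 3, 5, 1, 2, 6).

Rothe diagram D(w) (7 cells), 2 SE-corners (essential conditions):

[(1, 3, 0), (3, 2, 0)]


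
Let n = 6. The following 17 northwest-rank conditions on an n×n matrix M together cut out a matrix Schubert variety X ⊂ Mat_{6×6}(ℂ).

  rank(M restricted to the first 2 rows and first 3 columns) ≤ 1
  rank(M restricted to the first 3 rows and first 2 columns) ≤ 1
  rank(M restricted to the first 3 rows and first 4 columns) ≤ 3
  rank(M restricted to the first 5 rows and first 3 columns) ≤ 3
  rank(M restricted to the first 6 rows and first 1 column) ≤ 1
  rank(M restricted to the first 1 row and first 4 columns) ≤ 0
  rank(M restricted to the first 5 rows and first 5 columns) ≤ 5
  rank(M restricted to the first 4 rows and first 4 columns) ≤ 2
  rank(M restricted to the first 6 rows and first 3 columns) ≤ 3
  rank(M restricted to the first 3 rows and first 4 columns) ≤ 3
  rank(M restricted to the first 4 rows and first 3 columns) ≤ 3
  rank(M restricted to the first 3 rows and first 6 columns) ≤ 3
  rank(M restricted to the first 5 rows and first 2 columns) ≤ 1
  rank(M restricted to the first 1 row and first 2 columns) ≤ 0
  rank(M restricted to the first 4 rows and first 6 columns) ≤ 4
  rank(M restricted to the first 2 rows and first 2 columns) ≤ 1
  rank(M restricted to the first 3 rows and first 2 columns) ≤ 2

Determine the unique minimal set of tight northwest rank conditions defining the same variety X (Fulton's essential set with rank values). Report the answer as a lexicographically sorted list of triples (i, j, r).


Propagating the 17 rank bounds to every northwest block:

  i=1: 0, 0, 0, 0, 1, 1
  i=2: 1, 1, 1, 1, 2, 2
  i=3: 1, 1, 2, 2, 3, 3
  i=4: 1, 1, 2, 2, 3, 4
  i=5: 1, 1, 2, 3, 4, 5
  i=6: 1, 2, 3, 4, 5, 6

second differences of R give the permutation w = (5, 1, 3, 6, 4, 2).

3 SE-corners of the 8-cell Rothe diagram give Ess(w):

[(1, 4, 0), (4, 4, 2), (5, 2, 1)]


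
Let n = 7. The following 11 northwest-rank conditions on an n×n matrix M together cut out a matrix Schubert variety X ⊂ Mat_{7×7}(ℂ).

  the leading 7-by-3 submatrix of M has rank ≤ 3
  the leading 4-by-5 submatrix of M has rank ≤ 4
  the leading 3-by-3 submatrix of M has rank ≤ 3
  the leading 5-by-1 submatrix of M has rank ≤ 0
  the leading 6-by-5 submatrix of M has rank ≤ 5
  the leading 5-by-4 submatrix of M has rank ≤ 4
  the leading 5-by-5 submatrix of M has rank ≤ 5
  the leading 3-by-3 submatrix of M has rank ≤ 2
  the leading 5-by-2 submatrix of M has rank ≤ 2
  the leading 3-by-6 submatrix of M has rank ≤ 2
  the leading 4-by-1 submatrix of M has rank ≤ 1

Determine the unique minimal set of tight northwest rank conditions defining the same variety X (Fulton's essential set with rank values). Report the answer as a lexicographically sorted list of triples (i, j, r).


Propagating the 11 rank bounds to every northwest block:

  0 1 1 1 1 1 1
  0 1 2 2 2 2 2
  0 1 2 2 2 2 3
  0 1 2 3 3 3 4
  0 1 2 3 4 4 5
  1 2 3 4 5 5 6
  1 2 3 4 5 6 7

the unique w with this rank table is (2, 3, 7, 4, 5, 1, 6).

Fulton essential set (2 of the 8 Rothe cells):

[(3, 6, 2), (5, 1, 0)]


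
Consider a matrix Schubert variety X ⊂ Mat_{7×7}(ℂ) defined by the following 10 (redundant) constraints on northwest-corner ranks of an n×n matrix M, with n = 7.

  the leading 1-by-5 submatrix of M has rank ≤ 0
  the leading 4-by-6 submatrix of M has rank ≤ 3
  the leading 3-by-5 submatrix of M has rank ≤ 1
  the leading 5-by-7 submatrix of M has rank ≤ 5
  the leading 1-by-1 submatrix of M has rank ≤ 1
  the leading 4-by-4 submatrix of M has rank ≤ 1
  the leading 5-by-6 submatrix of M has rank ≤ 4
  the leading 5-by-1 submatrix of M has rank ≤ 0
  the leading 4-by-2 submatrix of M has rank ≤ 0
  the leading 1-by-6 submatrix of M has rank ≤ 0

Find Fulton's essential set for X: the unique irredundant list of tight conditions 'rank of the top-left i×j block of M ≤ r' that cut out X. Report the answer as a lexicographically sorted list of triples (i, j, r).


Rank table r_w(7×7) implied by the 10 constraints:

  0 | 0 | 0 | 0 | 0 | 0 | 1
  0 | 0 | 1 | 1 | 1 | 1 | 2
  0 | 0 | 1 | 1 | 1 | 2 | 3
  0 | 0 | 1 | 1 | 2 | 3 | 4
  0 | 1 | 2 | 2 | 3 | 4 | 5
  1 | 2 | 3 | 3 | 4 | 5 | 6
  1 | 2 | 3 | 4 | 5 | 6 | 7

so w = (7, 3, 6, 5, 2, 1, 4).

Fulton essential set (5 of the 16 Rothe cells):

[(1, 6, 0), (3, 5, 1), (4, 2, 0), (4, 4, 1), (5, 1, 0)]


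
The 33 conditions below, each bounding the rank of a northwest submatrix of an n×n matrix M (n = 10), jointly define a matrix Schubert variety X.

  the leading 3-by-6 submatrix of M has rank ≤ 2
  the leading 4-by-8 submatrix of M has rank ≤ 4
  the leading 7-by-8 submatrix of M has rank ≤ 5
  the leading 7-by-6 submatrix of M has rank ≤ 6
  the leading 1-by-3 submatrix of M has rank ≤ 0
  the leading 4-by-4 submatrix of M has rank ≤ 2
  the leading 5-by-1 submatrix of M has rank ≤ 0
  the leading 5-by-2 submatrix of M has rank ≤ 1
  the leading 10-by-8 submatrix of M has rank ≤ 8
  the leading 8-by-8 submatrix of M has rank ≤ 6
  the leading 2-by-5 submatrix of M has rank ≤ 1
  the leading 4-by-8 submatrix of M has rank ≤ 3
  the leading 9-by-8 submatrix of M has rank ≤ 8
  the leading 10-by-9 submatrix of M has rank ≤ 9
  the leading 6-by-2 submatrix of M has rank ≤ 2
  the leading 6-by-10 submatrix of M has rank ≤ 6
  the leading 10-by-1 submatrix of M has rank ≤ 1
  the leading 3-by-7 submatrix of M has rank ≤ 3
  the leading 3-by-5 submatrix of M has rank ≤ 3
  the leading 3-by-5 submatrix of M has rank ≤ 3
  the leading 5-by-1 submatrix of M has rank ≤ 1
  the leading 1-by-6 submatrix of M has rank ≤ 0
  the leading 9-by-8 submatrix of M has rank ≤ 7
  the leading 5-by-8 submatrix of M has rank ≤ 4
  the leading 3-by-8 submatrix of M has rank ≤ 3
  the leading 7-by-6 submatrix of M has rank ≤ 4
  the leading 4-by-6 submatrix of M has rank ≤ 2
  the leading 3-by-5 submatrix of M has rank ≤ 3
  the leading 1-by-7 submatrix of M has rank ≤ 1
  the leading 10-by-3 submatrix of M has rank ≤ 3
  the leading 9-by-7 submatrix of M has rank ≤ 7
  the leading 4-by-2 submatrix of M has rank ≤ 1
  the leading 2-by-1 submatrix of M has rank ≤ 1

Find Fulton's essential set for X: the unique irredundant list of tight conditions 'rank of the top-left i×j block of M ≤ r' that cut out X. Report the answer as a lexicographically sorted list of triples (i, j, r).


Rank table r_w(10×10) implied by the 33 constraints:

  0  0  0  0  0  0  1  1  1  1
  0  1  1  1  1  1  2  2  2  2
  0  1  2  2  2  2  3  3  3  3
  0  1  2  2  2  2  3  3  4  4
  0  1  2  3  3  3  4  4  5  5
  1  2  3  4  4  4  5  5  6  6
  1  2  3  4  4  4  5  5  6  7
  1  2  3  4  5  5  6  6  7  8
  1  2  3  4  5  6  7  7  8  9
  1  2  3  4  5  6  7  8  9  10

reading off 1-entries of Δ²R: w = (7, 2, 3, 9, 4, 1, 10, 5, 6, 8).

6 SE-corners of the 17-cell Rothe diagram give Ess(w):

[(1, 6, 0), (4, 6, 2), (4, 8, 3), (5, 1, 0), (7, 6, 4), (7, 8, 5)]


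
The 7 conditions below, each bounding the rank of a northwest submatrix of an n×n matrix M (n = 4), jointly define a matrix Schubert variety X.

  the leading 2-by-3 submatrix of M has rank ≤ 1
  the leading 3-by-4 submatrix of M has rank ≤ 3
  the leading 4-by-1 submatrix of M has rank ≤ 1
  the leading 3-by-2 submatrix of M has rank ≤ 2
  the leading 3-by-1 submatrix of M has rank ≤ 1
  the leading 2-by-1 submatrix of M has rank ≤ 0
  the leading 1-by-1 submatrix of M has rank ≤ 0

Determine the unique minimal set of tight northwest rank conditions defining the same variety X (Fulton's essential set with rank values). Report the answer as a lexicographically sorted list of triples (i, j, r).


The tightest implied rank at each (i,j), from the 7 conditions:

  0 | 1 | 1 | 1
  0 | 1 | 1 | 2
  1 | 2 | 2 | 3
  1 | 2 | 3 | 4

the unique w with this rank table is (2, 4, 1, 3).

Rothe diagram D(w) (3 cells), 2 SE-corners (essential conditions):

[(2, 1, 0), (2, 3, 1)]


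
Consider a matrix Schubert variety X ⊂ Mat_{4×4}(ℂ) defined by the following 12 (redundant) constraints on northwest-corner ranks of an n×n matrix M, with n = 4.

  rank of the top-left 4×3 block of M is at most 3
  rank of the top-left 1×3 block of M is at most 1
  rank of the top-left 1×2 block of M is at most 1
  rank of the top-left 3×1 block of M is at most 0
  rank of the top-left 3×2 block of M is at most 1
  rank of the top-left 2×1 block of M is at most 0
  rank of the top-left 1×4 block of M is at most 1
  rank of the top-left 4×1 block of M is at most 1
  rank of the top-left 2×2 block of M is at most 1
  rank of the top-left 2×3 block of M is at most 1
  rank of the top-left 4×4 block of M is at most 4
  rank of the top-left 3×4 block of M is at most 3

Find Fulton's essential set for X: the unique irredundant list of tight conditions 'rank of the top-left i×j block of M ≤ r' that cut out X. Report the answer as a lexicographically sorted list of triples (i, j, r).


Rank table r_w(4×4) implied by the 12 constraints:

  R[1]: 0 | 1 | 1 | 1
  R[2]: 0 | 1 | 1 | 2
  R[3]: 0 | 1 | 2 | 3
  R[4]: 1 | 2 | 3 | 4

hence w(1..4) = (2, 4, 3, 1).

Rothe diagram D(w) (4 cells), 2 SE-corners (essential conditions):

[(2, 3, 1), (3, 1, 0)]


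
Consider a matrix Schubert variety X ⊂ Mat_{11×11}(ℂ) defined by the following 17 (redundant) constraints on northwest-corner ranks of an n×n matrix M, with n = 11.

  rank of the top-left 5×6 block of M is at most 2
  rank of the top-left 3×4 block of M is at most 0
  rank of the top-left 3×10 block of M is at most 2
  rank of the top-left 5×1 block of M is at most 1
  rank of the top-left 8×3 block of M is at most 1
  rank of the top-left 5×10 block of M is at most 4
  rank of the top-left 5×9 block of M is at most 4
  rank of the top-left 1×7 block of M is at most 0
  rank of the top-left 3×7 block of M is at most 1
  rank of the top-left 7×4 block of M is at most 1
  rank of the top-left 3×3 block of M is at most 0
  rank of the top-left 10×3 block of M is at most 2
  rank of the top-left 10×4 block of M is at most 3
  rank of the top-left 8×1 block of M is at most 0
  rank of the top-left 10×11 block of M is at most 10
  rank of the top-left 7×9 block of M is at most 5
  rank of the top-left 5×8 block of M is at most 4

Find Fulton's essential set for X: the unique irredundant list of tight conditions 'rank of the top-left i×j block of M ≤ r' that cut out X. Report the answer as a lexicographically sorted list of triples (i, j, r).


Recovering R(i,j) via the rank-extension bound from the 17 conditions:

  0 0 0 0 0 0 0 1 1 1 1
  0 0 0 0 1 1 1 2 2 2 2
  0 0 0 0 1 1 1 2 2 2 3
  0 1 1 1 2 2 2 3 3 3 4
  0 1 1 1 2 2 3 4 4 4 5
  0 1 1 1 2 3 4 5 5 5 6
  0 1 1 1 2 3 4 5 5 6 7
  0 1 1 2 3 4 5 6 6 7 8
  1 2 2 3 4 5 6 7 7 8 9
  1 2 2 3 4 5 6 7 8 9 10
  1 2 3 4 5 6 7 8 9 10 11

the unique w with this rank table is (8, 5, 11, 2, 7, 6, 10, 4, 1, 9, 3).

|D(w)|=34, |Ess(w)|=10:

[(1, 7, 0), (3, 4, 0), (3, 7, 1), (3, 10, 2), (5, 6, 2), (7, 4, 1), (7, 9, 5), (8, 1, 0), (8, 3, 1), (10, 3, 2)]


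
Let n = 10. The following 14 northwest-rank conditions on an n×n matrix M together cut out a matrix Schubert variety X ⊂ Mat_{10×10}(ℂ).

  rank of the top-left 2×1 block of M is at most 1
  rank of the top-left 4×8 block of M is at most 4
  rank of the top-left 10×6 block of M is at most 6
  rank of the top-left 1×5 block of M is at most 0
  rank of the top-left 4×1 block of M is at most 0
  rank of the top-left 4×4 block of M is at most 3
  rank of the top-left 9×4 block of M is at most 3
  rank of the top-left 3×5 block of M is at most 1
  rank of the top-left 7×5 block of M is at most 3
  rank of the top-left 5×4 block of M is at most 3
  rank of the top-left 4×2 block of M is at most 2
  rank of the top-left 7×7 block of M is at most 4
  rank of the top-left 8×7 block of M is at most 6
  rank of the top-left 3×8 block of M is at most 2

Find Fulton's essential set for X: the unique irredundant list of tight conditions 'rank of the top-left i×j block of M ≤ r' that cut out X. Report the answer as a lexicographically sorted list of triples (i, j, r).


Rank table r_w(10×10) implied by the 14 constraints:

  0, 0, 0, 0, 0, 1, 1, 1, 1, 1
  0, 1, 1, 1, 1, 2, 2, 2, 2, 2
  0, 1, 1, 1, 1, 2, 2, 2, 3, 3
  0, 1, 2, 2, 2, 3, 3, 3, 4, 4
  1, 2, 3, 3, 3, 4, 4, 4, 5, 5
  1, 2, 3, 3, 3, 4, 4, 5, 6, 6
  1, 2, 3, 3, 3, 4, 4, 5, 6, 7
  1, 2, 3, 3, 4, 5, 5, 6, 7, 8
  1, 2, 3, 3, 4, 5, 6, 7, 8, 9
  1, 2, 3, 4, 5, 6, 7, 8, 9, 10

giving w = (6, 2, 9, 3, 1, 8, 10, 5, 7, 4) via Δ²R.

Rothe diagram D(w) (21 cells), 7 SE-corners (essential conditions):

[(1, 5, 0), (3, 5, 1), (3, 8, 2), (4, 1, 0), (7, 5, 3), (7, 7, 4), (9, 4, 3)]


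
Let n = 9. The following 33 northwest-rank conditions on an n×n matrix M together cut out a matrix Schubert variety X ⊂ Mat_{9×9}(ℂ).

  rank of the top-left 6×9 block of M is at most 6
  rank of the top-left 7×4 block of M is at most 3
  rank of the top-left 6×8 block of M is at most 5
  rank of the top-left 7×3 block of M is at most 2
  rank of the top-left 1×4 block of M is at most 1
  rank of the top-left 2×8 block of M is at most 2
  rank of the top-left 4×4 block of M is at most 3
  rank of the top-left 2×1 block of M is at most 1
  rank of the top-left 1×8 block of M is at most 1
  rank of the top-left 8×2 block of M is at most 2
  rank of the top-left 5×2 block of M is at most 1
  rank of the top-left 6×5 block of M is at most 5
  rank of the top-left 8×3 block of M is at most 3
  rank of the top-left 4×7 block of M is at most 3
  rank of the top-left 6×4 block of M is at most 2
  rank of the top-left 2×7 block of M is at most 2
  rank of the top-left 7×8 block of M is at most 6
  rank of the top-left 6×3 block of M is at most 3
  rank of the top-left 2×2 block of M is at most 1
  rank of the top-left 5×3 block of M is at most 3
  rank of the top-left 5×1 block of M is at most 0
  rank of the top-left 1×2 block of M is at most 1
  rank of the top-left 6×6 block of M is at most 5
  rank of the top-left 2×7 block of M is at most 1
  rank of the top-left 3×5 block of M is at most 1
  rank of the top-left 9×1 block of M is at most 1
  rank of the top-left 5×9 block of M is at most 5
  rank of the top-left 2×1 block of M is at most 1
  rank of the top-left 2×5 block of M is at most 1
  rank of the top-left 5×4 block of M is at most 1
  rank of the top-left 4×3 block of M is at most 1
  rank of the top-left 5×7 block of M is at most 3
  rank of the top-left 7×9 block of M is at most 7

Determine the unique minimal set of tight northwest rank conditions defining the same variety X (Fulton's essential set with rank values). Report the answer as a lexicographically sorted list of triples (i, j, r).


Reconstructing r_w from the 33 given conditions:

  0 1 1 1 1 1 1 1 1
  0 1 1 1 1 1 1 2 2
  0 1 1 1 1 2 2 3 3
  0 1 1 1 2 3 3 4 4
  0 1 1 1 2 3 3 4 5
  1 2 2 2 3 4 4 5 6
  1 2 2 3 4 5 5 6 7
  1 2 3 4 5 6 6 7 8
  1 2 3 4 5 6 7 8 9

so w = (2, 8, 6, 5, 9, 1, 4, 3, 7).

ℓ(w)=19; the 6 essential cells (i,j,r):

[(2, 7, 1), (3, 5, 1), (5, 1, 0), (5, 4, 1), (5, 7, 3), (7, 3, 2)]


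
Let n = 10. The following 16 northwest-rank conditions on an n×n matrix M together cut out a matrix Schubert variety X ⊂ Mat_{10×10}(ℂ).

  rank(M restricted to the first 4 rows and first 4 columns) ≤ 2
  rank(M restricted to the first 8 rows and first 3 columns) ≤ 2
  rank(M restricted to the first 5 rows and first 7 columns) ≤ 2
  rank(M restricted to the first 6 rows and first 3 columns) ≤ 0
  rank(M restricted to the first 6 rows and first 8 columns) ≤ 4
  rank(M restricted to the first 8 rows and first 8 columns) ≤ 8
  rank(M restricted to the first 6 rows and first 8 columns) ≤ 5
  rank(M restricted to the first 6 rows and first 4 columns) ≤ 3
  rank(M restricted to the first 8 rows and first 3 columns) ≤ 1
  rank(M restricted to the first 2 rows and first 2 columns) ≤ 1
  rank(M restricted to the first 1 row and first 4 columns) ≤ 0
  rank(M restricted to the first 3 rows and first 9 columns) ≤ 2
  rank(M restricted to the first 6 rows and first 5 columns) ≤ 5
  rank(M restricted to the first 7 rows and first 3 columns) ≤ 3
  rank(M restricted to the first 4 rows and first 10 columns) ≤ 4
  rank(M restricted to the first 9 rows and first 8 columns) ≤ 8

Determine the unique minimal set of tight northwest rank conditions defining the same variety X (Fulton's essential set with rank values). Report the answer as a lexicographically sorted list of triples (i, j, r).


Reconstructing r_w from the 16 given conditions:

  row 1: 0  0  0  0  1  1  1  1  1  1
  row 2: 0  0  0  1  2  2  2  2  2  2
  row 3: 0  0  0  1  2  2  2  2  2  3
  row 4: 0  0  0  1  2  2  2  3  3  4
  row 5: 0  0  0  1  2  2  2  3  4  5
  row 6: 0  0  0  1  2  3  3  4  5  6
  row 7: 1  1  1  2  3  4  4  5  6  7
  row 8: 1  1  1  2  3  4  5  6  7  8
  row 9: 1  2  2  3  4  5  6  7  8  9
  row 10: 1  2  3  4  5  6  7  8  9  10

giving w = (5, 4, 10, 8, 9, 6, 1, 7, 2, 3) via Δ²R.

ℓ(w)=29; the 5 essential cells (i,j,r):

[(1, 4, 0), (3, 9, 2), (5, 7, 2), (6, 3, 0), (8, 3, 1)]
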